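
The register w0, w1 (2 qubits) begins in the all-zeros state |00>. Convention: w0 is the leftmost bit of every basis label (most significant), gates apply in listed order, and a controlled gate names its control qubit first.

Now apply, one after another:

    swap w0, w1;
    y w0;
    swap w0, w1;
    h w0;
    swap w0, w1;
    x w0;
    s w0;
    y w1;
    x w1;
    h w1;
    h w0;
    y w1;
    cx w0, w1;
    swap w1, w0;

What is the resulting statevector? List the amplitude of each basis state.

The resulting statevector has amplitude sqrt(2)*I/2 on |00>, 0 on |01>, 0 on |10>, sqrt(2)*I/2 on |11>.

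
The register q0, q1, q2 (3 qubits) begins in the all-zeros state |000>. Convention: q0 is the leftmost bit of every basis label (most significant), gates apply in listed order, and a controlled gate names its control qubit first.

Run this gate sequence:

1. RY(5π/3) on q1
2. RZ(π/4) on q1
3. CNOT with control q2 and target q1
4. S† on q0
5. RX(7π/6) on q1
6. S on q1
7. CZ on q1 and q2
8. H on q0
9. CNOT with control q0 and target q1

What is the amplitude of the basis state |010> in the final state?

|010> carries amplitude (sqrt(3) + 3 + (-1 + sqrt(3))*exp(3*I*pi/4))*exp(7*I*pi/8)/8 in the final state.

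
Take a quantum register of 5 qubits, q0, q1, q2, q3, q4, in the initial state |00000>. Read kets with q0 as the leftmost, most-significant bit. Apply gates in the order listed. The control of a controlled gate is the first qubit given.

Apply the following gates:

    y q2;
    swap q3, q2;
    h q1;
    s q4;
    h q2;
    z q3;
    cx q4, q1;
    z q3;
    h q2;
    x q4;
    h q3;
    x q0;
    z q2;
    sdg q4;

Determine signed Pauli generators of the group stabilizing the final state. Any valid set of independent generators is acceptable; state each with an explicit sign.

The final state is stabilized by the group generated by +IXIII, -IIIXI, -ZIIII, +IIZII, -IIIIZ; other independent generating sets are equally valid.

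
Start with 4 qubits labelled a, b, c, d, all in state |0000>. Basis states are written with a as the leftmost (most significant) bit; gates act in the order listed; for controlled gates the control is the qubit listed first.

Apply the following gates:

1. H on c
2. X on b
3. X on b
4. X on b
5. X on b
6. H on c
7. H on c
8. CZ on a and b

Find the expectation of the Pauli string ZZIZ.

The observable ZZIZ averages to 1. Key observation: gates 2-5 undo each other exactly, leaving only the rest of the circuit to track.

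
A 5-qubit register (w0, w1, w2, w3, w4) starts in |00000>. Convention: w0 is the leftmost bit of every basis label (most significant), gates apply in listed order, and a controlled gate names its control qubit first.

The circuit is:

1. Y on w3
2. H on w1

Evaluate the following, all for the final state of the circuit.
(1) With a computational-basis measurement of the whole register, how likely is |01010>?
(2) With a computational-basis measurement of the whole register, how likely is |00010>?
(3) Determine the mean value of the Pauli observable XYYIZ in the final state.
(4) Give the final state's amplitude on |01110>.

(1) The probability of measuring |01010> is 1/2.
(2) Outcome |00010> occurs with probability 1/2.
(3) The expectation value of XYYIZ is 0.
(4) The final state's coefficient on |01110> equals 0.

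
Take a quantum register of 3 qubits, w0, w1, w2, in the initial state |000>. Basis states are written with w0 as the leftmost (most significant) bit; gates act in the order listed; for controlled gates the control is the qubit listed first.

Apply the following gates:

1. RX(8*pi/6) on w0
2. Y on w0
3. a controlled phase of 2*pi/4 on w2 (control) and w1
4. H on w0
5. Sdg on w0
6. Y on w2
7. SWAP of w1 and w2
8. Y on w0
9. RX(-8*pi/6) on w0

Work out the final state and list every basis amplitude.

The final amplitudes are (1 - I)*(-sqrt(6)*I + sqrt(2)*(-2 + I))/8 on |010>, -(1 - I)*(sqrt(6) + sqrt(2)*(1 + 2*I))/8 on |110>, and 0 on every other basis state.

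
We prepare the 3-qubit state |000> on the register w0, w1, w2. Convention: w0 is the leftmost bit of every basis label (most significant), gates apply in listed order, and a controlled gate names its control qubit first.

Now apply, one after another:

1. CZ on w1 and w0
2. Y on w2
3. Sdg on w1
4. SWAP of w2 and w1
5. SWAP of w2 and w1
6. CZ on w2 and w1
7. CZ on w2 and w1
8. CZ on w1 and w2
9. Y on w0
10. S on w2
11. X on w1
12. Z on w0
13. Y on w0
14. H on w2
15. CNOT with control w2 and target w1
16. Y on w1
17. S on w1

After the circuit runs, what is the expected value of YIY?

The observable YIY averages to 0. Key observation: the block from step 4 through step 5 cancels to the identity and can be dropped.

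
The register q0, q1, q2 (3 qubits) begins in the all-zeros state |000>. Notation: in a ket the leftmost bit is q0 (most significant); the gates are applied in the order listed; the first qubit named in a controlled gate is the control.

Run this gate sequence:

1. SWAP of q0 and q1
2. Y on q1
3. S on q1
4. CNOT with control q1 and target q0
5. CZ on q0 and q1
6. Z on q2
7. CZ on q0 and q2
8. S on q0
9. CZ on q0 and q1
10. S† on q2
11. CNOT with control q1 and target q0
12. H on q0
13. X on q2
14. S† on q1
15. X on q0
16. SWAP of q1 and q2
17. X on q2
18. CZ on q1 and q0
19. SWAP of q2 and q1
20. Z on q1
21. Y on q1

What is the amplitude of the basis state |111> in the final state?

The amplitude on |111> is sqrt(2)*I/2.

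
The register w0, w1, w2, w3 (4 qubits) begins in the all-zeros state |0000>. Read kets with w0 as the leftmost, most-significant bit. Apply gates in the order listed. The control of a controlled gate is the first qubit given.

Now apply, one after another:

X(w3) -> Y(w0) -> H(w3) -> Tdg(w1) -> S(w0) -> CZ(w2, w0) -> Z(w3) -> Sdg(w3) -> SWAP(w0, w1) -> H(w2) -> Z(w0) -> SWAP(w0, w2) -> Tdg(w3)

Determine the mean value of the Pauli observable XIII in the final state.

In the final state, XIII has expectation 1.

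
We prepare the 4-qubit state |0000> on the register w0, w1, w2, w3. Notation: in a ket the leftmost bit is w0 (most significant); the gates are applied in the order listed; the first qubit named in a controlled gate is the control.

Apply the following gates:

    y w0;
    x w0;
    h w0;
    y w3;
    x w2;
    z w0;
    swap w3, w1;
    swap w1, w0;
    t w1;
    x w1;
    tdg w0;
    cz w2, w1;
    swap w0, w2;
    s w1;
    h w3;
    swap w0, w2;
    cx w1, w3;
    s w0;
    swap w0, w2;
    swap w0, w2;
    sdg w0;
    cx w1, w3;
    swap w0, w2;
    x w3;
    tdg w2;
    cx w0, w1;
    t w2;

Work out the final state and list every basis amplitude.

The final amplitudes are exp(I*pi/4)/2 on |1010>, exp(I*pi/4)/2 on |1011>, 1/2 on |1110>, 1/2 on |1111>, and 0 on every other basis state. Key observation: the block from step 16 through step 23 cancels to the identity and can be dropped.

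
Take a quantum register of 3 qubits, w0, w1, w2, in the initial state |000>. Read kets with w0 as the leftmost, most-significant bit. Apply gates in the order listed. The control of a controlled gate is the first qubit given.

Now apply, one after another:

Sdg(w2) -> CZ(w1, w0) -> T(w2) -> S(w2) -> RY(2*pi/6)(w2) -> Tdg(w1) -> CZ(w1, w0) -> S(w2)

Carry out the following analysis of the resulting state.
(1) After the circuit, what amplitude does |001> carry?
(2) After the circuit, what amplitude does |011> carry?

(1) |001> carries amplitude I/2 in the final state.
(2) |011> carries amplitude 0 in the final state.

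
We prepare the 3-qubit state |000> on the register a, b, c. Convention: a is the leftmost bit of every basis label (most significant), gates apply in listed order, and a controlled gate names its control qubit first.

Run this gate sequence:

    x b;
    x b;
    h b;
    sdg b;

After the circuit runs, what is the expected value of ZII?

The observable ZII averages to 1. Key observation: the block from step 1 through step 2 cancels to the identity and can be dropped.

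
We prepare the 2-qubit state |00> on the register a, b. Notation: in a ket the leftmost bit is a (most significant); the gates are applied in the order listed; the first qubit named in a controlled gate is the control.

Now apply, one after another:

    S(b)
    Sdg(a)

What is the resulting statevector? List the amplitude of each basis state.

After the circuit, the state carries amplitude 1 on |00>, and 0 on every other basis state.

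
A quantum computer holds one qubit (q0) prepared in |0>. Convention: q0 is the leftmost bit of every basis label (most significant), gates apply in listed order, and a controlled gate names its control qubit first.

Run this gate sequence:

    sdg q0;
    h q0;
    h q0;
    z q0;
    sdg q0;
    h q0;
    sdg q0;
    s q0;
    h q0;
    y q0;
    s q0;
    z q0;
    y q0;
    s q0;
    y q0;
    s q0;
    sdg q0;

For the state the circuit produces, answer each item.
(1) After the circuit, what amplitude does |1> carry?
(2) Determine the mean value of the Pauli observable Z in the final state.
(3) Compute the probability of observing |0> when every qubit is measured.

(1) The amplitude on |1> is 1.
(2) In the final state, Z has expectation -1.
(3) Outcome |0> occurs with probability 0.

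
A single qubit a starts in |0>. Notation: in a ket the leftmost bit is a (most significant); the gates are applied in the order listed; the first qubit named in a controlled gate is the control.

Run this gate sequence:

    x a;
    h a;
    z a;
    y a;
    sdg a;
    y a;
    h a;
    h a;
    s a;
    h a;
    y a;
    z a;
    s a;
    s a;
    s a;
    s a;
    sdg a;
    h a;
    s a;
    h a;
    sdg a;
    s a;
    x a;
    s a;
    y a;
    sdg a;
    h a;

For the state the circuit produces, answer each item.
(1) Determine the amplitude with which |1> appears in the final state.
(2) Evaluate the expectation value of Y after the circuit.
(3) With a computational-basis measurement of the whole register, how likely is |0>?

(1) The final state's coefficient on |1> equals -sqrt(2)*I/2. Key observation: the block from step 13 through step 16 cancels to the identity and can be dropped.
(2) In the final state, Y has expectation 1.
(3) Outcome |0> occurs with probability 1/2.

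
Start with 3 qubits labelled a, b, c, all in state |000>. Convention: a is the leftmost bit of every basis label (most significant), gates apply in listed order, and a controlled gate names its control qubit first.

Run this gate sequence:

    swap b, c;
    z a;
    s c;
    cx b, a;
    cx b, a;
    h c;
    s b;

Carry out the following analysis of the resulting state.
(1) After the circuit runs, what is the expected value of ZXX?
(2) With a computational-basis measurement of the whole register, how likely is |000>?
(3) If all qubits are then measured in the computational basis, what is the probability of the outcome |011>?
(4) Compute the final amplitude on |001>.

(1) In the final state, ZXX has expectation 0. Key observation: steps 4-5 multiply out to the identity, so the circuit reduces to the remaining gates.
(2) Outcome |000> occurs with probability 1/2.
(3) Outcome |011> occurs with probability 0.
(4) |001> carries amplitude sqrt(2)/2 in the final state.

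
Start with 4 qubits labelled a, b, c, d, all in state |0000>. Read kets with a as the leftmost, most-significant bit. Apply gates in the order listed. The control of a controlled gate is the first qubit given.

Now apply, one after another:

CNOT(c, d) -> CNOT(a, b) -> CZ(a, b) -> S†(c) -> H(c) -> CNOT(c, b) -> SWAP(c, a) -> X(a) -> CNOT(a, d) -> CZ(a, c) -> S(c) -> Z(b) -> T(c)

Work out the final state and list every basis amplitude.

The final amplitudes are -sqrt(2)/2 on |0100>, sqrt(2)/2 on |1001>, and 0 on every other basis state.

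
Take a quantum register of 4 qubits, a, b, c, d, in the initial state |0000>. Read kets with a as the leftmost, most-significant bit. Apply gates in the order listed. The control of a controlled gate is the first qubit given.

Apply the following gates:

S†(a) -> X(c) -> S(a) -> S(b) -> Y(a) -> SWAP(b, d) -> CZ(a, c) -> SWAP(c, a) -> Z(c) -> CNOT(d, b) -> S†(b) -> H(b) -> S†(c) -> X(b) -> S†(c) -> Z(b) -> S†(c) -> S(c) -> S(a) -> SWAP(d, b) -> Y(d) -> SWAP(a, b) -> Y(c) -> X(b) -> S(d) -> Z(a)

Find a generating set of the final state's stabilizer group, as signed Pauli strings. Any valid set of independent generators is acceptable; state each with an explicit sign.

The final state is stabilized by the group generated by +IIIY, +ZIII, +IZII, +IIZI; other independent generating sets are equally valid.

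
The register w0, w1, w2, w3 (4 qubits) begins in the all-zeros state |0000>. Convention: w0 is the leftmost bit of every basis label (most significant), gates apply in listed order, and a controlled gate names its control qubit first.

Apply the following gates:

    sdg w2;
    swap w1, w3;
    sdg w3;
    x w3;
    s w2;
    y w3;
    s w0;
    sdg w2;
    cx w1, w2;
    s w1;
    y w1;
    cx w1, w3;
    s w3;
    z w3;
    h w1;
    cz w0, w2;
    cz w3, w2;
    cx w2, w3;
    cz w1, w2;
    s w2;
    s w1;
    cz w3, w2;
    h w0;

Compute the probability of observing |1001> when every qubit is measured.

The probability of measuring |1001> is 1/4.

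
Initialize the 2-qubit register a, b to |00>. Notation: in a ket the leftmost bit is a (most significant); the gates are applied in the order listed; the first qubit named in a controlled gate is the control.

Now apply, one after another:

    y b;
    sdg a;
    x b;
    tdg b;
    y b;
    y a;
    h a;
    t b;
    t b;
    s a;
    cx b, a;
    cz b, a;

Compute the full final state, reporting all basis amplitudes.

The resulting statevector has amplitude 0 on |00>, -sqrt(2)*I/2 on |01>, 0 on |10>, -sqrt(2)/2 on |11>.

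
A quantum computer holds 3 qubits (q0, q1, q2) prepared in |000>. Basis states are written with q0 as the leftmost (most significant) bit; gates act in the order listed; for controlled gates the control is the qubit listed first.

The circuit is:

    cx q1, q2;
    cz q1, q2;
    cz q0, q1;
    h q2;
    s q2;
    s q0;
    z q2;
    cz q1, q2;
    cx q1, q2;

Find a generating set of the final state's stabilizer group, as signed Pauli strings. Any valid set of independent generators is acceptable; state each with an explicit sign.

The final state is stabilized by the group generated by -IIY, +ZII, +IZI; other independent generating sets are equally valid.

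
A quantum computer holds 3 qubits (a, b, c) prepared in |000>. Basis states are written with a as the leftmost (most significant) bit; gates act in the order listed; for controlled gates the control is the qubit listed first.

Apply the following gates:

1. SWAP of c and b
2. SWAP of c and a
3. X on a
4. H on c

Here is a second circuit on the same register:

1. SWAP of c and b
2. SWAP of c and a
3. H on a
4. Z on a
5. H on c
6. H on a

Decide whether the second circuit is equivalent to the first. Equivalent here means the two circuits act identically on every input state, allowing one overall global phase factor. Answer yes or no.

Yes: on every input state the two circuits agree up to one overall phase factor.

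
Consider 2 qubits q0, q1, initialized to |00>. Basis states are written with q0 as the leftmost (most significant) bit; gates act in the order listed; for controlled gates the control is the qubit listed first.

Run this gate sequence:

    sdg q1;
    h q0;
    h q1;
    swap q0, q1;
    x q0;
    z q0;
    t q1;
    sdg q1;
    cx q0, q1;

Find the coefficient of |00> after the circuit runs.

The amplitude on |00> is 1/2.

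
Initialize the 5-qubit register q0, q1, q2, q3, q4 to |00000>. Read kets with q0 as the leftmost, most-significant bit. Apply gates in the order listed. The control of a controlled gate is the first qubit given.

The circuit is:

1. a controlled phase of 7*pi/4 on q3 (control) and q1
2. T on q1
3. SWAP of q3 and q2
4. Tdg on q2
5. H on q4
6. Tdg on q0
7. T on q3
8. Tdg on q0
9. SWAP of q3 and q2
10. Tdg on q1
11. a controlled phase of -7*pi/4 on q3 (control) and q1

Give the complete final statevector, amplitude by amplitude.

After the circuit, the state carries amplitude sqrt(2)/2 on |00000>, sqrt(2)/2 on |00001>, and 0 on every other basis state.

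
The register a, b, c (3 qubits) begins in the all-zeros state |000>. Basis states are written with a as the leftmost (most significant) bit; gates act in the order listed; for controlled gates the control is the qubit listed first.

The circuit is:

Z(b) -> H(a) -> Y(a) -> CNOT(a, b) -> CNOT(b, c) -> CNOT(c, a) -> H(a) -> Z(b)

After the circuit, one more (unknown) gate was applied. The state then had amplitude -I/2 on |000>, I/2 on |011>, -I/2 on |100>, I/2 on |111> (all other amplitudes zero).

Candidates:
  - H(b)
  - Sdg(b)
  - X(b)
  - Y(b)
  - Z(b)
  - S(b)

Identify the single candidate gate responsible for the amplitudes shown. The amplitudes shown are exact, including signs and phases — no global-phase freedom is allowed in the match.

The unique candidate consistent with the amplitudes is Z(b).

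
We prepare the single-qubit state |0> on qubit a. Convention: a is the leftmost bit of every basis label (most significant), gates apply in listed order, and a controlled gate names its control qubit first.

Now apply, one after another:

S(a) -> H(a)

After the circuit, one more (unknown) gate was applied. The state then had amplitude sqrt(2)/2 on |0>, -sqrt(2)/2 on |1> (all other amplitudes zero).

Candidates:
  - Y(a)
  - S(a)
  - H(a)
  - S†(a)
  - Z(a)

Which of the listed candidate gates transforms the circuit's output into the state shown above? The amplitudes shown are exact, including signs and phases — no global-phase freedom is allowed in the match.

The applied gate was Z(a).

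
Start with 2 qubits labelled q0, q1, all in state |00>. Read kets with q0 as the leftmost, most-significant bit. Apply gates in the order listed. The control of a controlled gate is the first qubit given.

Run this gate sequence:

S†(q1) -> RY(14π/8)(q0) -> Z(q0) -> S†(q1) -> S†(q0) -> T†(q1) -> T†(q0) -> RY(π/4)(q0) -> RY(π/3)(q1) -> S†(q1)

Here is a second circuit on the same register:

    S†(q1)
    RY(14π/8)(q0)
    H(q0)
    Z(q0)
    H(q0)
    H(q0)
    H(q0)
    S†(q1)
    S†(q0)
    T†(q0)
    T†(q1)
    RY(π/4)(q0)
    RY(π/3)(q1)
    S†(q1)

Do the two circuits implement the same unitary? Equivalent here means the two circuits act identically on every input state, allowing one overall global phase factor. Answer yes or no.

No — the two circuits implement different unitaries, even allowing a global phase.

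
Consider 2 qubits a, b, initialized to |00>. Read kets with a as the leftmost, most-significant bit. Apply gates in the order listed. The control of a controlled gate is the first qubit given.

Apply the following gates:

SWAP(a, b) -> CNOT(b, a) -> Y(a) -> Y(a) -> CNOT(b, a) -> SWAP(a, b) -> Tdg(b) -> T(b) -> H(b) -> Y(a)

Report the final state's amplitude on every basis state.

The final amplitudes are 0 on |00>, 0 on |01>, sqrt(2)*I/2 on |10>, sqrt(2)*I/2 on |11>. Key observation: gates 1-6 undo each other exactly, leaving only the rest of the circuit to track.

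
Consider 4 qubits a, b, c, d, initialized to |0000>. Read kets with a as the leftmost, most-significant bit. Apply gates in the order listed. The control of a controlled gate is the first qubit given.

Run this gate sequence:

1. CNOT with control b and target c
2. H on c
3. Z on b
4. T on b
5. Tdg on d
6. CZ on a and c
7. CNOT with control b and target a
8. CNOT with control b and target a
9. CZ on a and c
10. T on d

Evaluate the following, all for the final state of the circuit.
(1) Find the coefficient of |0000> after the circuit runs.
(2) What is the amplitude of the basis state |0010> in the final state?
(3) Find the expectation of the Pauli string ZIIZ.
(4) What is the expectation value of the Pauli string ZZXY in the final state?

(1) The final state's coefficient on |0000> equals sqrt(2)/2. Key observation: the block from step 5 through step 10 cancels to the identity and can be dropped.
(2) The final state's coefficient on |0010> equals sqrt(2)/2.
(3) The expectation value of ZIIZ is 1.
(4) The expectation value of ZZXY is 0.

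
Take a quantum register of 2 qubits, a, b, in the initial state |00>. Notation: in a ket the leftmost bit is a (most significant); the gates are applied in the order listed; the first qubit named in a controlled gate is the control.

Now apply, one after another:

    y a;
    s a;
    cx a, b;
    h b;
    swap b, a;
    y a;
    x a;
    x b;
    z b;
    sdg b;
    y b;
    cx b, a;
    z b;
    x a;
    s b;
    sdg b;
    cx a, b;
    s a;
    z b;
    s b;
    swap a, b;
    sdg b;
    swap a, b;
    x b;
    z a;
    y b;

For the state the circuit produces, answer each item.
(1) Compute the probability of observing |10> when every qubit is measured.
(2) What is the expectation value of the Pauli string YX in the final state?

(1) The probability of measuring |10> is 1/2.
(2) The expectation value of YX is 1.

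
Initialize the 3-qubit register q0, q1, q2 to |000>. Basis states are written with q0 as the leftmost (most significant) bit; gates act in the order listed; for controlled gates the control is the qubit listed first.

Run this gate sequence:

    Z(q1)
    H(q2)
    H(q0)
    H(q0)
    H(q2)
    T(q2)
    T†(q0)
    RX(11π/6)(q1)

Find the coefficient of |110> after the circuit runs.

The final state's coefficient on |110> equals 0. Key observation: steps 2-5 multiply out to the identity, so the circuit reduces to the remaining gates.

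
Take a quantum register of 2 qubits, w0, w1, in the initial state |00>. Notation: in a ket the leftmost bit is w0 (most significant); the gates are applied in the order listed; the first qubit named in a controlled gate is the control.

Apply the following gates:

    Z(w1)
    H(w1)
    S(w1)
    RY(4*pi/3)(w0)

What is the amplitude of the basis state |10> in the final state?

The amplitude on |10> is sqrt(6)/4.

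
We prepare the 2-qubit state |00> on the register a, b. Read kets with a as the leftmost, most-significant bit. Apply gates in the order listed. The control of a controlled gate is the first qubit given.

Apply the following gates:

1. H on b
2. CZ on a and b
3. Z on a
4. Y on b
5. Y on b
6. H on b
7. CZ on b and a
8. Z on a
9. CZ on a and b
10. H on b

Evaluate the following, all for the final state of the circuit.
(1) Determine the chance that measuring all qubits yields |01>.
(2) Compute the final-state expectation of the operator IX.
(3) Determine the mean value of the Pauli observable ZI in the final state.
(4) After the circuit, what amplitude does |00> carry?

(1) The probability of measuring |01> is 1/2.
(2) In the final state, IX has expectation 1.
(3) The observable ZI averages to 1.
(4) The final state's coefficient on |00> equals sqrt(2)/2.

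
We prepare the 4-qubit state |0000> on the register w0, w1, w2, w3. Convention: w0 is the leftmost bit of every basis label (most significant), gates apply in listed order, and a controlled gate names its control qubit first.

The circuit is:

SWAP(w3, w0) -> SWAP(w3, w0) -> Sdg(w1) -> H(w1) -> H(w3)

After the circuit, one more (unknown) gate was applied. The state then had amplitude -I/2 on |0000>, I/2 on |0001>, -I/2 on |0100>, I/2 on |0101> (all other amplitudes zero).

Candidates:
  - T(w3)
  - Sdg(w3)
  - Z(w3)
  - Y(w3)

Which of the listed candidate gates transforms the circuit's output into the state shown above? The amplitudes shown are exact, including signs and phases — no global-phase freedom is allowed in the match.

The unique candidate consistent with the amplitudes is Y(w3). Key observation: gates 1-2 undo each other exactly, leaving only the rest of the circuit to track.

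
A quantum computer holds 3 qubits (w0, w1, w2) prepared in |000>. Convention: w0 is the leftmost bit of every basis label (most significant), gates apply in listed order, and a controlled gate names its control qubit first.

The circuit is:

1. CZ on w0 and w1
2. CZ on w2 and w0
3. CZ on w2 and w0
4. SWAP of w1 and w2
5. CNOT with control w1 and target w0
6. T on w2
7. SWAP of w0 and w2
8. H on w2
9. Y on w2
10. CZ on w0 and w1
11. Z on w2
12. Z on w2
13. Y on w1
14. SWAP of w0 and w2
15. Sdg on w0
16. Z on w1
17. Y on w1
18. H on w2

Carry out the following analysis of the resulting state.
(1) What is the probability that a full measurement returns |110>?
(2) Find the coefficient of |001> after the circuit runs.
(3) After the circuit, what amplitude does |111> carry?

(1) A full measurement returns |110> with probability 0. Key observation: steps 2-3 multiply out to the identity, so the circuit reduces to the remaining gates.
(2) The final state's coefficient on |001> equals I/2.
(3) The amplitude on |111> is 0.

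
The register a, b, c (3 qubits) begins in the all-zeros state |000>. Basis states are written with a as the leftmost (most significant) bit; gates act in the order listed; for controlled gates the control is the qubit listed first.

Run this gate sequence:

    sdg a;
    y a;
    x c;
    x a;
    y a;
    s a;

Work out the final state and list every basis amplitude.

The final amplitudes are -I on |101>, and 0 on every other basis state.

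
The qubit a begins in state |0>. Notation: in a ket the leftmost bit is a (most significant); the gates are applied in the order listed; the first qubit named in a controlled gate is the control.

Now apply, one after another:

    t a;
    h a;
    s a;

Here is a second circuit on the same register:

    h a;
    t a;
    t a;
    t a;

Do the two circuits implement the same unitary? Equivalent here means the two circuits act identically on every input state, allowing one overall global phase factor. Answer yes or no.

No, they are not equivalent — no single phase factor reconciles the two unitaries.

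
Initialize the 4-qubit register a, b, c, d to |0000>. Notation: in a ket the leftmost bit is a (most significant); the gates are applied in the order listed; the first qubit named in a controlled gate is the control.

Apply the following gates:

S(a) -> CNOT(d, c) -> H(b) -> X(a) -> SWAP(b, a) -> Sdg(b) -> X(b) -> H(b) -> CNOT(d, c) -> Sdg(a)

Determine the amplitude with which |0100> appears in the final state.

The final state's coefficient on |0100> equals -I/2.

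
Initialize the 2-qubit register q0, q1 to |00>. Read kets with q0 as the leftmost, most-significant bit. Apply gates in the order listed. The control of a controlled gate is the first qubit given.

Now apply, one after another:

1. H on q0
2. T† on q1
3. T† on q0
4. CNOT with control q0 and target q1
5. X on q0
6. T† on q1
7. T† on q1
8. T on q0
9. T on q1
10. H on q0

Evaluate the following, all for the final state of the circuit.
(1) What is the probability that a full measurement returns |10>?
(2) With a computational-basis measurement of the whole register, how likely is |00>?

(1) Outcome |10> occurs with probability 1/4.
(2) A full measurement returns |00> with probability 1/4.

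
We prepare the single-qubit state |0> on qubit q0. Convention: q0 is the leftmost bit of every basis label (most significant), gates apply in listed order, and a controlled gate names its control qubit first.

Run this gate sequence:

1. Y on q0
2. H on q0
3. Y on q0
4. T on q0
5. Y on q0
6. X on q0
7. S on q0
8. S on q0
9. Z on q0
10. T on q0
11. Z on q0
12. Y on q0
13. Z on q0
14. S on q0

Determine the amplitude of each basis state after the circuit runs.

The final amplitudes are -sqrt(2)*I/2 on |0>, -sqrt(2)*I/2 on |1>.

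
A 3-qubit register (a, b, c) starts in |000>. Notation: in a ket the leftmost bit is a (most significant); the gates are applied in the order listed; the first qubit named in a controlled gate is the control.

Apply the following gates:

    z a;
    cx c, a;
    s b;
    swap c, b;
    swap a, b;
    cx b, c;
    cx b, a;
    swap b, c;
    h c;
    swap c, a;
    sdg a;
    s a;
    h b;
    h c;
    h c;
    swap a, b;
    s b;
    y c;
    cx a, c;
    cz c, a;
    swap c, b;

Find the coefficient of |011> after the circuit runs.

|011> carries amplitude -1/2 in the final state.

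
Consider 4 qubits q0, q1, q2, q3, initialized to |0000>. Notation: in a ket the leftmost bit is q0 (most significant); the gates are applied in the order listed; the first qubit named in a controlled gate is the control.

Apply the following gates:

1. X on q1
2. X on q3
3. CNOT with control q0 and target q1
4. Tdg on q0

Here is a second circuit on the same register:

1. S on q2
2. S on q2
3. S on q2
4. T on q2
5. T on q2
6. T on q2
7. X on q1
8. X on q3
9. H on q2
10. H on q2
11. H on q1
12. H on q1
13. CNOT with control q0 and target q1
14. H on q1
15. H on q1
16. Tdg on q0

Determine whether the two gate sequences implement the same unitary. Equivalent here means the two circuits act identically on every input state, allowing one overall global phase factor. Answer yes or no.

No — the two circuits implement different unitaries, even allowing a global phase.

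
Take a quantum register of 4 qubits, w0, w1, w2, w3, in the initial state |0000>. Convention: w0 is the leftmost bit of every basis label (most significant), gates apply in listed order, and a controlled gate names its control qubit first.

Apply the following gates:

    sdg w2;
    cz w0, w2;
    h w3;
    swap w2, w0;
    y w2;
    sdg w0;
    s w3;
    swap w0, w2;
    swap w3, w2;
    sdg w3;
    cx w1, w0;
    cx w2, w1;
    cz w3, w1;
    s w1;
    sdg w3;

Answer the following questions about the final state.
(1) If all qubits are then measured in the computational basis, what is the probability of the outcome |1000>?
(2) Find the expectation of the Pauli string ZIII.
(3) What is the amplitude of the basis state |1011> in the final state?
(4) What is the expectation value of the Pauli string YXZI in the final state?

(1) Outcome |1000> occurs with probability 1/2.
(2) In the final state, ZIII has expectation -1.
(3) The final state's coefficient on |1011> equals 0.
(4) The expectation value of YXZI is 0.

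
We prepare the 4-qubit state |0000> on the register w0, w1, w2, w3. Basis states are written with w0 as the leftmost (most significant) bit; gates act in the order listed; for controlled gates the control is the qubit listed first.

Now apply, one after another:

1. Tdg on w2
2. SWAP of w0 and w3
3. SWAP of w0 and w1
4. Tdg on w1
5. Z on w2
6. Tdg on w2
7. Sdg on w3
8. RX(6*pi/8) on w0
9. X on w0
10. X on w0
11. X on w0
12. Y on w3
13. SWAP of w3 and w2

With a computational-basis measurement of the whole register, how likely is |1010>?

A full measurement returns |1010> with probability 1/2 - sqrt(2)/4. Key observation: gates 9-10 undo each other exactly, leaving only the rest of the circuit to track.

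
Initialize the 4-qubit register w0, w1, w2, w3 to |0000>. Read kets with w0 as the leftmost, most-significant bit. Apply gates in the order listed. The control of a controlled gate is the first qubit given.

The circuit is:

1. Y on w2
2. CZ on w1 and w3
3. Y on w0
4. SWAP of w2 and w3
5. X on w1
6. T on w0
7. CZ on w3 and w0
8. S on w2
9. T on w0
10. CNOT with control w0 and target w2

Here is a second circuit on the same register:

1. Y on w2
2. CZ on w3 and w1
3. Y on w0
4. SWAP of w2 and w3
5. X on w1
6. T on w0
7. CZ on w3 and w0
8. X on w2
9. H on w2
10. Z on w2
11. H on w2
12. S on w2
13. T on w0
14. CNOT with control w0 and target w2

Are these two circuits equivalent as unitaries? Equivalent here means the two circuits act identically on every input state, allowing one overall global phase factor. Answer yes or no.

Yes — the two circuits implement the same unitary up to a global phase.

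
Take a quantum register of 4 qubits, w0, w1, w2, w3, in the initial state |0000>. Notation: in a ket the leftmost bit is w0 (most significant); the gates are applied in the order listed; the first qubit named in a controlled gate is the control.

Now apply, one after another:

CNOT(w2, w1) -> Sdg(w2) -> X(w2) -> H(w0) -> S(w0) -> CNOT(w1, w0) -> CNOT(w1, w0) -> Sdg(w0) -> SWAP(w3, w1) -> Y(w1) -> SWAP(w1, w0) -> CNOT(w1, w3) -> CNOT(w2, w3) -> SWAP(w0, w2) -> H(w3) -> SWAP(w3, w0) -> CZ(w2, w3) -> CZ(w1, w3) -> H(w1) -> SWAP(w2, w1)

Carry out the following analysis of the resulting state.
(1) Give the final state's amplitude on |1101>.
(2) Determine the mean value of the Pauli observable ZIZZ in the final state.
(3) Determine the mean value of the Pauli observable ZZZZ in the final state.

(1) The amplitude on |1101> is sqrt(2)*I/2.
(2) In the final state, ZIZZ has expectation 1.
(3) The observable ZZZZ averages to -1.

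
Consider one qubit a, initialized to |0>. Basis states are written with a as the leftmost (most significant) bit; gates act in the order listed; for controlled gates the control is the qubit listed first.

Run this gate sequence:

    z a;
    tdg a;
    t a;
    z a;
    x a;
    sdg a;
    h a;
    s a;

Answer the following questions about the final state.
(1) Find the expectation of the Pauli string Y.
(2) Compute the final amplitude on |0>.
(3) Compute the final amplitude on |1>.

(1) The observable Y averages to -1.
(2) |0> carries amplitude -sqrt(2)*I/2 in the final state.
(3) The amplitude on |1> is -sqrt(2)/2.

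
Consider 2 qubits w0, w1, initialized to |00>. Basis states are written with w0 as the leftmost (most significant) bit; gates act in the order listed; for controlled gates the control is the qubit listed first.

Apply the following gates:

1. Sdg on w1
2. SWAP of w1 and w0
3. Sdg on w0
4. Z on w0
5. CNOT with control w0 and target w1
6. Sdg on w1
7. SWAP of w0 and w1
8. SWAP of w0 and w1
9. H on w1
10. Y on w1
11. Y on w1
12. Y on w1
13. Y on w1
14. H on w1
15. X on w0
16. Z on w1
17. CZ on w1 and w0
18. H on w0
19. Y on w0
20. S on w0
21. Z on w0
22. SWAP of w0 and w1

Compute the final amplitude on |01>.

The amplitude on |01> is sqrt(2)/2. Key observation: steps 9-14 multiply out to the identity, so the circuit reduces to the remaining gates.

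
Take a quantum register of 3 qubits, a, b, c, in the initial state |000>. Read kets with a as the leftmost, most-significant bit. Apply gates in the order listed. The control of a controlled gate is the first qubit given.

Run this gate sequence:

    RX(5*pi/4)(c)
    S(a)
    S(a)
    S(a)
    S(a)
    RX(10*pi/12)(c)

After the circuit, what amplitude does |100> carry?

The amplitude on |100> is 0.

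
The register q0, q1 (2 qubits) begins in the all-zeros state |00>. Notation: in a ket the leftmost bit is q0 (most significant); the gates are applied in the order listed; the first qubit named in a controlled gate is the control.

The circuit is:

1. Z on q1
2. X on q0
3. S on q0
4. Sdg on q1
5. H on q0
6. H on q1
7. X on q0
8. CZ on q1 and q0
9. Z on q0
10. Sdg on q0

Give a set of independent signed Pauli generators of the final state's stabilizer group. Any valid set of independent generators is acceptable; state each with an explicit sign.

The stabilizer group can be generated by -YZ, +ZX, among other valid generating sets.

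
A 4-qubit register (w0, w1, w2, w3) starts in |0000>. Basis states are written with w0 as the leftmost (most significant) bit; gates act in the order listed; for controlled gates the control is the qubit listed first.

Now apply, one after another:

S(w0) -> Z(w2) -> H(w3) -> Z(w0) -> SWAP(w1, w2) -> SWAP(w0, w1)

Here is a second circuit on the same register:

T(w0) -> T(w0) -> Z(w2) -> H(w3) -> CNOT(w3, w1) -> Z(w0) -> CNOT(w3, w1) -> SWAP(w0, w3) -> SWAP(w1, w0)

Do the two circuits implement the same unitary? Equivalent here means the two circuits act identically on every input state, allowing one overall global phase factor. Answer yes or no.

No: there is an input state on which the two circuits produce genuinely different outputs (not merely differing by a phase).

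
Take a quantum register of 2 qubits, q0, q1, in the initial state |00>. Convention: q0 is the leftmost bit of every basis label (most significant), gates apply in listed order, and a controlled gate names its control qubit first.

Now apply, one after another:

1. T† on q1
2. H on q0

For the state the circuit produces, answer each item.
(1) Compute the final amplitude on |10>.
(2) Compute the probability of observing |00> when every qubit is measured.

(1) The amplitude on |10> is sqrt(2)/2.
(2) A full measurement returns |00> with probability 1/2.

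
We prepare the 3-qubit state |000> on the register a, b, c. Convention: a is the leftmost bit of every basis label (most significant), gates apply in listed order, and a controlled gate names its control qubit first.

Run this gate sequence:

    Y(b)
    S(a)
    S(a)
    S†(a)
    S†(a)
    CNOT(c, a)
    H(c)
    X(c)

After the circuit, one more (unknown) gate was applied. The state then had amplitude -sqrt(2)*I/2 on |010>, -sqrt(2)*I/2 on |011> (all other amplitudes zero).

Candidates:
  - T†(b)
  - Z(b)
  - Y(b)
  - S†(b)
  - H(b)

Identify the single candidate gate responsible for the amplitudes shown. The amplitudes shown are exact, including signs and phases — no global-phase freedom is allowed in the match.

It was Z(b) that produced the state shown.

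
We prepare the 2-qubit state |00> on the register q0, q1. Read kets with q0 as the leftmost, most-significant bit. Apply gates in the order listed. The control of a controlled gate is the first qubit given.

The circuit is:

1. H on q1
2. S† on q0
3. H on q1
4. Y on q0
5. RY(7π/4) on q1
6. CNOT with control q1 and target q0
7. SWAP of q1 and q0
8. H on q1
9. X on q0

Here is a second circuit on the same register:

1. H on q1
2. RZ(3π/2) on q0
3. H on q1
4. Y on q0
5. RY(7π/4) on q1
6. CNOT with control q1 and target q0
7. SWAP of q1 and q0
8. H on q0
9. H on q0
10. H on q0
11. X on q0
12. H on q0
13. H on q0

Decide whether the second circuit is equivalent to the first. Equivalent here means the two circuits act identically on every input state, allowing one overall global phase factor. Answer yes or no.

No, they are not equivalent — no single phase factor reconciles the two unitaries.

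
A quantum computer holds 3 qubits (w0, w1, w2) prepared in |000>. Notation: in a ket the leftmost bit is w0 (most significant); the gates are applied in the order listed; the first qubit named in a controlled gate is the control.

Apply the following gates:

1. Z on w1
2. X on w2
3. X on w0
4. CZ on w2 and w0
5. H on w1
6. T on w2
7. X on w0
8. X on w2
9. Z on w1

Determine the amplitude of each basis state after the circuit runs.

After the circuit, the state carries amplitude -sqrt(2)*exp(I*pi/4)/2 on |000>, sqrt(2)*exp(I*pi/4)/2 on |010>, and 0 on every other basis state.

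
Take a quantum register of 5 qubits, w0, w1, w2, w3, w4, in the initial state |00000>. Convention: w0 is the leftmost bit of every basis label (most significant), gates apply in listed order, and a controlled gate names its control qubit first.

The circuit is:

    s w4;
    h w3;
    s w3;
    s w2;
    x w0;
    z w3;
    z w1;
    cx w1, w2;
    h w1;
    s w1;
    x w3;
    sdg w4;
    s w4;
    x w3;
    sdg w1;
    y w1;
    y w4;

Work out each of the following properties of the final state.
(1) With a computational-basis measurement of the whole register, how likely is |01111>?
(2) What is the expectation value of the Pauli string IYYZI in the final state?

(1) Outcome |01111> occurs with probability 0. Key observation: gates 10-15 undo each other exactly, leaving only the rest of the circuit to track.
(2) The expectation value of IYYZI is 0.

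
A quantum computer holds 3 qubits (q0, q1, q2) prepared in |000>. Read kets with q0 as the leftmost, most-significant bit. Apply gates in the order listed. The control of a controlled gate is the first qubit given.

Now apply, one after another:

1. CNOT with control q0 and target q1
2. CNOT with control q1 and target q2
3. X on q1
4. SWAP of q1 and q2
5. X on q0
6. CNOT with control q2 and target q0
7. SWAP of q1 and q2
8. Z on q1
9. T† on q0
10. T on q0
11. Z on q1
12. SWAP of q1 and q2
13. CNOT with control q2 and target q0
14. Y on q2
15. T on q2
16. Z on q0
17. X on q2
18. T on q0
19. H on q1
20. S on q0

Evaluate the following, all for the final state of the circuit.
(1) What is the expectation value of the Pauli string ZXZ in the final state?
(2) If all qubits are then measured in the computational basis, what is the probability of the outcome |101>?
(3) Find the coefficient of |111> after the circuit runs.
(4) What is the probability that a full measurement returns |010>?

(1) The expectation value of ZXZ is 1. Key observation: gates 6-13 undo each other exactly, leaving only the rest of the circuit to track.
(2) Outcome |101> occurs with probability 1/2.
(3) The amplitude on |111> is -sqrt(2)*exp(I*pi/4)/2.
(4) Outcome |010> occurs with probability 0.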